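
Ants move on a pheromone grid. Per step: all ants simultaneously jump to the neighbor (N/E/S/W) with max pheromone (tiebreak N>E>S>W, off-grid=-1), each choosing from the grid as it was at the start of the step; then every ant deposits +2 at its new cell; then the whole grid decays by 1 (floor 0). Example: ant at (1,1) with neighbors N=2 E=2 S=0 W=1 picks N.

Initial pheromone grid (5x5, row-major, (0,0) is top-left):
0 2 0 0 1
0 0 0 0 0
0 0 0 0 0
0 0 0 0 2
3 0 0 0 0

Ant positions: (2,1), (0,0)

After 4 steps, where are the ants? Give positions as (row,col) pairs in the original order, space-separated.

Step 1: ant0:(2,1)->N->(1,1) | ant1:(0,0)->E->(0,1)
  grid max=3 at (0,1)
Step 2: ant0:(1,1)->N->(0,1) | ant1:(0,1)->S->(1,1)
  grid max=4 at (0,1)
Step 3: ant0:(0,1)->S->(1,1) | ant1:(1,1)->N->(0,1)
  grid max=5 at (0,1)
Step 4: ant0:(1,1)->N->(0,1) | ant1:(0,1)->S->(1,1)
  grid max=6 at (0,1)

(0,1) (1,1)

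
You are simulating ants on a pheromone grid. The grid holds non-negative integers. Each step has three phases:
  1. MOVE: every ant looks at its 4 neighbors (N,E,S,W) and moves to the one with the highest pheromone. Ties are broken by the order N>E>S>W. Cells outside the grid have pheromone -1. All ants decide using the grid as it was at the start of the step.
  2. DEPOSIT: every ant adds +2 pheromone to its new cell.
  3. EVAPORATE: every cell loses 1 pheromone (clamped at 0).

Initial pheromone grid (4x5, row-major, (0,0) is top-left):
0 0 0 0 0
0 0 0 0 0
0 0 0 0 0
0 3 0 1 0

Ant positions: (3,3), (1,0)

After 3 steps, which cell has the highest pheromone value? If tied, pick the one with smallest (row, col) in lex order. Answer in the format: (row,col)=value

Answer: (0,2)=1

Derivation:
Step 1: ant0:(3,3)->N->(2,3) | ant1:(1,0)->N->(0,0)
  grid max=2 at (3,1)
Step 2: ant0:(2,3)->N->(1,3) | ant1:(0,0)->E->(0,1)
  grid max=1 at (0,1)
Step 3: ant0:(1,3)->N->(0,3) | ant1:(0,1)->E->(0,2)
  grid max=1 at (0,2)
Final grid:
  0 0 1 1 0
  0 0 0 0 0
  0 0 0 0 0
  0 0 0 0 0
Max pheromone 1 at (0,2)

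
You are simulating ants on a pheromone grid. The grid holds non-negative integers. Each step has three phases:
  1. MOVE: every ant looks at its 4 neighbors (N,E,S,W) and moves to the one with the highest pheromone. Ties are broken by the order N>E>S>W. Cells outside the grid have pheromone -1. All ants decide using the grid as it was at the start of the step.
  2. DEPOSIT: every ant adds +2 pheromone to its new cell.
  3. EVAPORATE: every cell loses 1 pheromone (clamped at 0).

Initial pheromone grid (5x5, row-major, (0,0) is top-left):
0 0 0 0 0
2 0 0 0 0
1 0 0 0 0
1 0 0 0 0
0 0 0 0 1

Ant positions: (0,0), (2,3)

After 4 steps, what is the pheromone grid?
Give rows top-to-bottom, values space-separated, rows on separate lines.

After step 1: ants at (1,0),(1,3)
  0 0 0 0 0
  3 0 0 1 0
  0 0 0 0 0
  0 0 0 0 0
  0 0 0 0 0
After step 2: ants at (0,0),(0,3)
  1 0 0 1 0
  2 0 0 0 0
  0 0 0 0 0
  0 0 0 0 0
  0 0 0 0 0
After step 3: ants at (1,0),(0,4)
  0 0 0 0 1
  3 0 0 0 0
  0 0 0 0 0
  0 0 0 0 0
  0 0 0 0 0
After step 4: ants at (0,0),(1,4)
  1 0 0 0 0
  2 0 0 0 1
  0 0 0 0 0
  0 0 0 0 0
  0 0 0 0 0

1 0 0 0 0
2 0 0 0 1
0 0 0 0 0
0 0 0 0 0
0 0 0 0 0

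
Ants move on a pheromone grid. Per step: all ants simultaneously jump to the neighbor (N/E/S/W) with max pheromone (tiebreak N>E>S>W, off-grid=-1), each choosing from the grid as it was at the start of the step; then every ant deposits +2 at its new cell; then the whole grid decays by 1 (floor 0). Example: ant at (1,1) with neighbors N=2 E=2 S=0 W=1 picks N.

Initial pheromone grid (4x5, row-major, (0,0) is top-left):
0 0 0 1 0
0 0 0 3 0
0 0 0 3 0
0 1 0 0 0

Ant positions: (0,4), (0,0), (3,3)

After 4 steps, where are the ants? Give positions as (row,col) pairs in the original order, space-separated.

Step 1: ant0:(0,4)->W->(0,3) | ant1:(0,0)->E->(0,1) | ant2:(3,3)->N->(2,3)
  grid max=4 at (2,3)
Step 2: ant0:(0,3)->S->(1,3) | ant1:(0,1)->E->(0,2) | ant2:(2,3)->N->(1,3)
  grid max=5 at (1,3)
Step 3: ant0:(1,3)->S->(2,3) | ant1:(0,2)->E->(0,3) | ant2:(1,3)->S->(2,3)
  grid max=6 at (2,3)
Step 4: ant0:(2,3)->N->(1,3) | ant1:(0,3)->S->(1,3) | ant2:(2,3)->N->(1,3)
  grid max=9 at (1,3)

(1,3) (1,3) (1,3)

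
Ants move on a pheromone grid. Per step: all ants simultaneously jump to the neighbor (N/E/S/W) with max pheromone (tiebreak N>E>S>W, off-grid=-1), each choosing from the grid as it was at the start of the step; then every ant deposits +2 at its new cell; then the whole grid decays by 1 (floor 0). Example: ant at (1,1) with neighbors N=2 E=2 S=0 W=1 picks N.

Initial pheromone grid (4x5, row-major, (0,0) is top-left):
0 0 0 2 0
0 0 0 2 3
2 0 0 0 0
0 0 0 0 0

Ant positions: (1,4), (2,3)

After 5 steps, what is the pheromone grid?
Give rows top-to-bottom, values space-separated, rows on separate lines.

After step 1: ants at (1,3),(1,3)
  0 0 0 1 0
  0 0 0 5 2
  1 0 0 0 0
  0 0 0 0 0
After step 2: ants at (1,4),(1,4)
  0 0 0 0 0
  0 0 0 4 5
  0 0 0 0 0
  0 0 0 0 0
After step 3: ants at (1,3),(1,3)
  0 0 0 0 0
  0 0 0 7 4
  0 0 0 0 0
  0 0 0 0 0
After step 4: ants at (1,4),(1,4)
  0 0 0 0 0
  0 0 0 6 7
  0 0 0 0 0
  0 0 0 0 0
After step 5: ants at (1,3),(1,3)
  0 0 0 0 0
  0 0 0 9 6
  0 0 0 0 0
  0 0 0 0 0

0 0 0 0 0
0 0 0 9 6
0 0 0 0 0
0 0 0 0 0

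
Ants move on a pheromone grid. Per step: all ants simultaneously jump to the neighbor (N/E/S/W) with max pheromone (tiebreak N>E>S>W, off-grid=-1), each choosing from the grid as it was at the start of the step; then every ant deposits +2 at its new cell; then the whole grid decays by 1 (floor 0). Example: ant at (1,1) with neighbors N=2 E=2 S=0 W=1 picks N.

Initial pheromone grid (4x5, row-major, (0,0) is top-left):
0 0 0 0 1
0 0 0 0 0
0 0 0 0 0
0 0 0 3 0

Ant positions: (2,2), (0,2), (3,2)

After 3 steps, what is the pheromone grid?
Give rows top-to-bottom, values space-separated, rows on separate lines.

After step 1: ants at (1,2),(0,3),(3,3)
  0 0 0 1 0
  0 0 1 0 0
  0 0 0 0 0
  0 0 0 4 0
After step 2: ants at (0,2),(0,4),(2,3)
  0 0 1 0 1
  0 0 0 0 0
  0 0 0 1 0
  0 0 0 3 0
After step 3: ants at (0,3),(1,4),(3,3)
  0 0 0 1 0
  0 0 0 0 1
  0 0 0 0 0
  0 0 0 4 0

0 0 0 1 0
0 0 0 0 1
0 0 0 0 0
0 0 0 4 0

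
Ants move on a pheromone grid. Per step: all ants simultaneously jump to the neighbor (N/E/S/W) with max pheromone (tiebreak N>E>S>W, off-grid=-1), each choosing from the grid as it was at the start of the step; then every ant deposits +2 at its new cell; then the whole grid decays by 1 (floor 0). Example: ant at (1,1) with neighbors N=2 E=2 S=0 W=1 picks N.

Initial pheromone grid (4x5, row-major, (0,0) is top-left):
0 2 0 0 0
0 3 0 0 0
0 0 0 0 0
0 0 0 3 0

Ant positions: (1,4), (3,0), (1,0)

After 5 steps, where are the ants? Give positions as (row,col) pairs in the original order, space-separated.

Step 1: ant0:(1,4)->N->(0,4) | ant1:(3,0)->N->(2,0) | ant2:(1,0)->E->(1,1)
  grid max=4 at (1,1)
Step 2: ant0:(0,4)->S->(1,4) | ant1:(2,0)->N->(1,0) | ant2:(1,1)->N->(0,1)
  grid max=3 at (1,1)
Step 3: ant0:(1,4)->N->(0,4) | ant1:(1,0)->E->(1,1) | ant2:(0,1)->S->(1,1)
  grid max=6 at (1,1)
Step 4: ant0:(0,4)->S->(1,4) | ant1:(1,1)->N->(0,1) | ant2:(1,1)->N->(0,1)
  grid max=5 at (1,1)
Step 5: ant0:(1,4)->N->(0,4) | ant1:(0,1)->S->(1,1) | ant2:(0,1)->S->(1,1)
  grid max=8 at (1,1)

(0,4) (1,1) (1,1)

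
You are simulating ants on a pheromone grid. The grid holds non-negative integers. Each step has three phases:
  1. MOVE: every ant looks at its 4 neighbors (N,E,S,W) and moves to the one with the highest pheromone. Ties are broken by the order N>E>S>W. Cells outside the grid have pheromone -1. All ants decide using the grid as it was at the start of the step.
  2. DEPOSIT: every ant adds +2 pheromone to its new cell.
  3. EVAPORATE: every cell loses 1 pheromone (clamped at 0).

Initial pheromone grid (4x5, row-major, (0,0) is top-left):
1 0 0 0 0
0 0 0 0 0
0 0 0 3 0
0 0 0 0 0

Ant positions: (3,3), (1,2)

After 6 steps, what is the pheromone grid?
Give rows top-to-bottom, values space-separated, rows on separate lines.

After step 1: ants at (2,3),(0,2)
  0 0 1 0 0
  0 0 0 0 0
  0 0 0 4 0
  0 0 0 0 0
After step 2: ants at (1,3),(0,3)
  0 0 0 1 0
  0 0 0 1 0
  0 0 0 3 0
  0 0 0 0 0
After step 3: ants at (2,3),(1,3)
  0 0 0 0 0
  0 0 0 2 0
  0 0 0 4 0
  0 0 0 0 0
After step 4: ants at (1,3),(2,3)
  0 0 0 0 0
  0 0 0 3 0
  0 0 0 5 0
  0 0 0 0 0
After step 5: ants at (2,3),(1,3)
  0 0 0 0 0
  0 0 0 4 0
  0 0 0 6 0
  0 0 0 0 0
After step 6: ants at (1,3),(2,3)
  0 0 0 0 0
  0 0 0 5 0
  0 0 0 7 0
  0 0 0 0 0

0 0 0 0 0
0 0 0 5 0
0 0 0 7 0
0 0 0 0 0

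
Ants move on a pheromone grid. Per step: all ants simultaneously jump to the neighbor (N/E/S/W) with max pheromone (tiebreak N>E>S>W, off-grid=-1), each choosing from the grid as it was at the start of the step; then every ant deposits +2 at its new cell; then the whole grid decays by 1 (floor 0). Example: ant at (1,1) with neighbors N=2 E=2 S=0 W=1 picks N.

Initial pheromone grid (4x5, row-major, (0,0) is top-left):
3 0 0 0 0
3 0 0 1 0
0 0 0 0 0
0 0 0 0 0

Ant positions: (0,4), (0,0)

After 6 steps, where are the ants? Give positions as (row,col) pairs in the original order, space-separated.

Step 1: ant0:(0,4)->S->(1,4) | ant1:(0,0)->S->(1,0)
  grid max=4 at (1,0)
Step 2: ant0:(1,4)->N->(0,4) | ant1:(1,0)->N->(0,0)
  grid max=3 at (0,0)
Step 3: ant0:(0,4)->S->(1,4) | ant1:(0,0)->S->(1,0)
  grid max=4 at (1,0)
Step 4: ant0:(1,4)->N->(0,4) | ant1:(1,0)->N->(0,0)
  grid max=3 at (0,0)
Step 5: ant0:(0,4)->S->(1,4) | ant1:(0,0)->S->(1,0)
  grid max=4 at (1,0)
Step 6: ant0:(1,4)->N->(0,4) | ant1:(1,0)->N->(0,0)
  grid max=3 at (0,0)

(0,4) (0,0)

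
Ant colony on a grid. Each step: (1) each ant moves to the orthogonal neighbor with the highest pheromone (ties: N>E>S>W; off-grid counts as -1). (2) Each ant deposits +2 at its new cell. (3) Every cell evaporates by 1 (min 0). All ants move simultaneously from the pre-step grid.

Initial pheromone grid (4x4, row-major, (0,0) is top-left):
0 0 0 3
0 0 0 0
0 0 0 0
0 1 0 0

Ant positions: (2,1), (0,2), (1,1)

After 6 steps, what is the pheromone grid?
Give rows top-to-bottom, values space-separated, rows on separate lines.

After step 1: ants at (3,1),(0,3),(0,1)
  0 1 0 4
  0 0 0 0
  0 0 0 0
  0 2 0 0
After step 2: ants at (2,1),(1,3),(0,2)
  0 0 1 3
  0 0 0 1
  0 1 0 0
  0 1 0 0
After step 3: ants at (3,1),(0,3),(0,3)
  0 0 0 6
  0 0 0 0
  0 0 0 0
  0 2 0 0
After step 4: ants at (2,1),(1,3),(1,3)
  0 0 0 5
  0 0 0 3
  0 1 0 0
  0 1 0 0
After step 5: ants at (3,1),(0,3),(0,3)
  0 0 0 8
  0 0 0 2
  0 0 0 0
  0 2 0 0
After step 6: ants at (2,1),(1,3),(1,3)
  0 0 0 7
  0 0 0 5
  0 1 0 0
  0 1 0 0

0 0 0 7
0 0 0 5
0 1 0 0
0 1 0 0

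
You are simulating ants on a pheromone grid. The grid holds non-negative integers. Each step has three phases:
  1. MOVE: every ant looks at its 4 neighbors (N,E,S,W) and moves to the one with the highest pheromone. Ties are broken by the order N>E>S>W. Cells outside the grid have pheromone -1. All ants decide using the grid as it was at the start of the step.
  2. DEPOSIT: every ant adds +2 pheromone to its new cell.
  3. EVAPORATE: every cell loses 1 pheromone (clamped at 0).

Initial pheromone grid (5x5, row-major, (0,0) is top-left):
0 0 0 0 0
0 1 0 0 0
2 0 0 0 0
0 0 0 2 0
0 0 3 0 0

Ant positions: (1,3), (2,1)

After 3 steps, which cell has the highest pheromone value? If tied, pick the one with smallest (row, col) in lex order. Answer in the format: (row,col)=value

Step 1: ant0:(1,3)->N->(0,3) | ant1:(2,1)->W->(2,0)
  grid max=3 at (2,0)
Step 2: ant0:(0,3)->E->(0,4) | ant1:(2,0)->N->(1,0)
  grid max=2 at (2,0)
Step 3: ant0:(0,4)->S->(1,4) | ant1:(1,0)->S->(2,0)
  grid max=3 at (2,0)
Final grid:
  0 0 0 0 0
  0 0 0 0 1
  3 0 0 0 0
  0 0 0 0 0
  0 0 0 0 0
Max pheromone 3 at (2,0)

Answer: (2,0)=3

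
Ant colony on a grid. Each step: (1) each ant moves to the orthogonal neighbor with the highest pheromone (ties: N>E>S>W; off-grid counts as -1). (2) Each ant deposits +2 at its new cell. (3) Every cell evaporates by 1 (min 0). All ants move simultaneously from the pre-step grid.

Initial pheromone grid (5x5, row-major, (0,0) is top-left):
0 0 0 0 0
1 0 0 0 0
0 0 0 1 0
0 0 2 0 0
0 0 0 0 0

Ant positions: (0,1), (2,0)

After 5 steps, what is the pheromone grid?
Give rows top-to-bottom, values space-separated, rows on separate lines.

After step 1: ants at (0,2),(1,0)
  0 0 1 0 0
  2 0 0 0 0
  0 0 0 0 0
  0 0 1 0 0
  0 0 0 0 0
After step 2: ants at (0,3),(0,0)
  1 0 0 1 0
  1 0 0 0 0
  0 0 0 0 0
  0 0 0 0 0
  0 0 0 0 0
After step 3: ants at (0,4),(1,0)
  0 0 0 0 1
  2 0 0 0 0
  0 0 0 0 0
  0 0 0 0 0
  0 0 0 0 0
After step 4: ants at (1,4),(0,0)
  1 0 0 0 0
  1 0 0 0 1
  0 0 0 0 0
  0 0 0 0 0
  0 0 0 0 0
After step 5: ants at (0,4),(1,0)
  0 0 0 0 1
  2 0 0 0 0
  0 0 0 0 0
  0 0 0 0 0
  0 0 0 0 0

0 0 0 0 1
2 0 0 0 0
0 0 0 0 0
0 0 0 0 0
0 0 0 0 0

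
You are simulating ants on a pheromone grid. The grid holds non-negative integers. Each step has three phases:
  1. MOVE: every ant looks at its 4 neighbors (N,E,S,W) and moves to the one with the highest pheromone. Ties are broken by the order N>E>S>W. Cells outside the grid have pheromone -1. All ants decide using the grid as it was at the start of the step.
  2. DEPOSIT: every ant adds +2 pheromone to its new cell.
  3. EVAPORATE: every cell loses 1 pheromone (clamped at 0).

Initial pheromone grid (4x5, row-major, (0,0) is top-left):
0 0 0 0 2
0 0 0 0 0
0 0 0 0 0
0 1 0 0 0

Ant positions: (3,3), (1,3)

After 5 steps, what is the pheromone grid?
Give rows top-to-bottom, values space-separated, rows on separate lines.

After step 1: ants at (2,3),(0,3)
  0 0 0 1 1
  0 0 0 0 0
  0 0 0 1 0
  0 0 0 0 0
After step 2: ants at (1,3),(0,4)
  0 0 0 0 2
  0 0 0 1 0
  0 0 0 0 0
  0 0 0 0 0
After step 3: ants at (0,3),(1,4)
  0 0 0 1 1
  0 0 0 0 1
  0 0 0 0 0
  0 0 0 0 0
After step 4: ants at (0,4),(0,4)
  0 0 0 0 4
  0 0 0 0 0
  0 0 0 0 0
  0 0 0 0 0
After step 5: ants at (1,4),(1,4)
  0 0 0 0 3
  0 0 0 0 3
  0 0 0 0 0
  0 0 0 0 0

0 0 0 0 3
0 0 0 0 3
0 0 0 0 0
0 0 0 0 0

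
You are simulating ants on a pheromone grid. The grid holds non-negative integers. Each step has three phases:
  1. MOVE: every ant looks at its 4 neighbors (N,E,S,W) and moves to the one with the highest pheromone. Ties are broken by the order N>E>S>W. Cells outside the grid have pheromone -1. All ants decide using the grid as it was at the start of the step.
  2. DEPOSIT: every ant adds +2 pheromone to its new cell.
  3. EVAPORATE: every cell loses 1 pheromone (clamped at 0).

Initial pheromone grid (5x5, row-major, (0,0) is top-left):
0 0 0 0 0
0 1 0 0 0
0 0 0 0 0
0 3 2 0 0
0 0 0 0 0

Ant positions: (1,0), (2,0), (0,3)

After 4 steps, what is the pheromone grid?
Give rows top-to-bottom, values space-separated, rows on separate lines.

After step 1: ants at (1,1),(1,0),(0,4)
  0 0 0 0 1
  1 2 0 0 0
  0 0 0 0 0
  0 2 1 0 0
  0 0 0 0 0
After step 2: ants at (1,0),(1,1),(1,4)
  0 0 0 0 0
  2 3 0 0 1
  0 0 0 0 0
  0 1 0 0 0
  0 0 0 0 0
After step 3: ants at (1,1),(1,0),(0,4)
  0 0 0 0 1
  3 4 0 0 0
  0 0 0 0 0
  0 0 0 0 0
  0 0 0 0 0
After step 4: ants at (1,0),(1,1),(1,4)
  0 0 0 0 0
  4 5 0 0 1
  0 0 0 0 0
  0 0 0 0 0
  0 0 0 0 0

0 0 0 0 0
4 5 0 0 1
0 0 0 0 0
0 0 0 0 0
0 0 0 0 0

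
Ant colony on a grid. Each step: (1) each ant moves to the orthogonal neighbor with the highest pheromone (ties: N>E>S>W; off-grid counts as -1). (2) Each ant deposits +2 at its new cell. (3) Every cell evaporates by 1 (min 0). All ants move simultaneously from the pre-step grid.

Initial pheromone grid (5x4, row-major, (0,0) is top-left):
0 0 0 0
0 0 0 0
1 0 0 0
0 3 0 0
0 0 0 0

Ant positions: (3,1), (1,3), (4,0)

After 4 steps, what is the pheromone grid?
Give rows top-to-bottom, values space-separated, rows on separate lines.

After step 1: ants at (2,1),(0,3),(3,0)
  0 0 0 1
  0 0 0 0
  0 1 0 0
  1 2 0 0
  0 0 0 0
After step 2: ants at (3,1),(1,3),(3,1)
  0 0 0 0
  0 0 0 1
  0 0 0 0
  0 5 0 0
  0 0 0 0
After step 3: ants at (2,1),(0,3),(2,1)
  0 0 0 1
  0 0 0 0
  0 3 0 0
  0 4 0 0
  0 0 0 0
After step 4: ants at (3,1),(1,3),(3,1)
  0 0 0 0
  0 0 0 1
  0 2 0 0
  0 7 0 0
  0 0 0 0

0 0 0 0
0 0 0 1
0 2 0 0
0 7 0 0
0 0 0 0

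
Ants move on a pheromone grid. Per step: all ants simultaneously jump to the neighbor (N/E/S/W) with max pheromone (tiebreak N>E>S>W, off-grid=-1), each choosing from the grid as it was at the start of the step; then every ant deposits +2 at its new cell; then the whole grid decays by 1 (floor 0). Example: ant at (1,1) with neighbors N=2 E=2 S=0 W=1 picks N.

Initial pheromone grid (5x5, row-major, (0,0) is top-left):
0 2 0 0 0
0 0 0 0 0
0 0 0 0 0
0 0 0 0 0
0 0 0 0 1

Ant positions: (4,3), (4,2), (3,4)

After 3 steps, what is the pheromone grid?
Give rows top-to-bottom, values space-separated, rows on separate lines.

After step 1: ants at (4,4),(3,2),(4,4)
  0 1 0 0 0
  0 0 0 0 0
  0 0 0 0 0
  0 0 1 0 0
  0 0 0 0 4
After step 2: ants at (3,4),(2,2),(3,4)
  0 0 0 0 0
  0 0 0 0 0
  0 0 1 0 0
  0 0 0 0 3
  0 0 0 0 3
After step 3: ants at (4,4),(1,2),(4,4)
  0 0 0 0 0
  0 0 1 0 0
  0 0 0 0 0
  0 0 0 0 2
  0 0 0 0 6

0 0 0 0 0
0 0 1 0 0
0 0 0 0 0
0 0 0 0 2
0 0 0 0 6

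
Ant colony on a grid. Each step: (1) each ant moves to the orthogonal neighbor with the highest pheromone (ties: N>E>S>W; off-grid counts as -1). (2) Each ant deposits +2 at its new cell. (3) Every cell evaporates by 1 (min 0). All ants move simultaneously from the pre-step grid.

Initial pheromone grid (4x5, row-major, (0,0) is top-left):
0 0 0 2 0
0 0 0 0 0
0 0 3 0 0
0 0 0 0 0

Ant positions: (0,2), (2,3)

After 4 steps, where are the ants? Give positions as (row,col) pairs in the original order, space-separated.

Step 1: ant0:(0,2)->E->(0,3) | ant1:(2,3)->W->(2,2)
  grid max=4 at (2,2)
Step 2: ant0:(0,3)->E->(0,4) | ant1:(2,2)->N->(1,2)
  grid max=3 at (2,2)
Step 3: ant0:(0,4)->W->(0,3) | ant1:(1,2)->S->(2,2)
  grid max=4 at (2,2)
Step 4: ant0:(0,3)->E->(0,4) | ant1:(2,2)->N->(1,2)
  grid max=3 at (2,2)

(0,4) (1,2)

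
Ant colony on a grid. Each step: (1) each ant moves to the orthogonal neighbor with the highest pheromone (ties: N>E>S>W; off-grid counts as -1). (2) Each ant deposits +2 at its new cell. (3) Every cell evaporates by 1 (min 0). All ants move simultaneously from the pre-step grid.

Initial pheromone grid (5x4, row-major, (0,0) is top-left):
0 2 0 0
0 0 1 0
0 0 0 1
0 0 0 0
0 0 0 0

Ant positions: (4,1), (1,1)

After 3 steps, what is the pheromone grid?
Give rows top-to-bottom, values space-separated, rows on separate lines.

After step 1: ants at (3,1),(0,1)
  0 3 0 0
  0 0 0 0
  0 0 0 0
  0 1 0 0
  0 0 0 0
After step 2: ants at (2,1),(0,2)
  0 2 1 0
  0 0 0 0
  0 1 0 0
  0 0 0 0
  0 0 0 0
After step 3: ants at (1,1),(0,1)
  0 3 0 0
  0 1 0 0
  0 0 0 0
  0 0 0 0
  0 0 0 0

0 3 0 0
0 1 0 0
0 0 0 0
0 0 0 0
0 0 0 0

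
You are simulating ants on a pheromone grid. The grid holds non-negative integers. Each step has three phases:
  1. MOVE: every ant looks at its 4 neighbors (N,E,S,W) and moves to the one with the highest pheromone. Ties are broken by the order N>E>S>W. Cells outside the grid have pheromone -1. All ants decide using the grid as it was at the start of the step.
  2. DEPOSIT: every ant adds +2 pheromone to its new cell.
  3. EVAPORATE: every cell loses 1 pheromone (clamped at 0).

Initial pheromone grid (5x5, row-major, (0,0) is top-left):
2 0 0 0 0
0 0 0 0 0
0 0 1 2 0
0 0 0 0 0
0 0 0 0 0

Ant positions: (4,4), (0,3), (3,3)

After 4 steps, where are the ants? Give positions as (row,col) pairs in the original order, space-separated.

Step 1: ant0:(4,4)->N->(3,4) | ant1:(0,3)->E->(0,4) | ant2:(3,3)->N->(2,3)
  grid max=3 at (2,3)
Step 2: ant0:(3,4)->N->(2,4) | ant1:(0,4)->S->(1,4) | ant2:(2,3)->N->(1,3)
  grid max=2 at (2,3)
Step 3: ant0:(2,4)->W->(2,3) | ant1:(1,4)->S->(2,4) | ant2:(1,3)->S->(2,3)
  grid max=5 at (2,3)
Step 4: ant0:(2,3)->E->(2,4) | ant1:(2,4)->W->(2,3) | ant2:(2,3)->E->(2,4)
  grid max=6 at (2,3)

(2,4) (2,3) (2,4)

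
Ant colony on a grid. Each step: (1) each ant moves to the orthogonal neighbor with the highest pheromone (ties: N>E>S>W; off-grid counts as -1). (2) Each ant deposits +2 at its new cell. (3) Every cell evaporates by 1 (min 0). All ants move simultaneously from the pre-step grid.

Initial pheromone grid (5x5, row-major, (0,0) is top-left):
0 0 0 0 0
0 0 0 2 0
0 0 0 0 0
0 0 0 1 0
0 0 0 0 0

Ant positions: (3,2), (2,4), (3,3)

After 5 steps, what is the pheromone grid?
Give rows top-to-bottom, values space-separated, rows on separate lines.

After step 1: ants at (3,3),(1,4),(2,3)
  0 0 0 0 0
  0 0 0 1 1
  0 0 0 1 0
  0 0 0 2 0
  0 0 0 0 0
After step 2: ants at (2,3),(1,3),(3,3)
  0 0 0 0 0
  0 0 0 2 0
  0 0 0 2 0
  0 0 0 3 0
  0 0 0 0 0
After step 3: ants at (3,3),(2,3),(2,3)
  0 0 0 0 0
  0 0 0 1 0
  0 0 0 5 0
  0 0 0 4 0
  0 0 0 0 0
After step 4: ants at (2,3),(3,3),(3,3)
  0 0 0 0 0
  0 0 0 0 0
  0 0 0 6 0
  0 0 0 7 0
  0 0 0 0 0
After step 5: ants at (3,3),(2,3),(2,3)
  0 0 0 0 0
  0 0 0 0 0
  0 0 0 9 0
  0 0 0 8 0
  0 0 0 0 0

0 0 0 0 0
0 0 0 0 0
0 0 0 9 0
0 0 0 8 0
0 0 0 0 0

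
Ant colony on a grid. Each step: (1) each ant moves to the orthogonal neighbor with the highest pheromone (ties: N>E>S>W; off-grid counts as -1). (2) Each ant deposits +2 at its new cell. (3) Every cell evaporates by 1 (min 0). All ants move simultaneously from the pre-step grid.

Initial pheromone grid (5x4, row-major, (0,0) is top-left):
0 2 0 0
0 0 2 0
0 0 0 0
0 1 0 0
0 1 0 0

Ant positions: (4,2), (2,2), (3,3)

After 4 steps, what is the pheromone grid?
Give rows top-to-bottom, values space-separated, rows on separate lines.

After step 1: ants at (4,1),(1,2),(2,3)
  0 1 0 0
  0 0 3 0
  0 0 0 1
  0 0 0 0
  0 2 0 0
After step 2: ants at (3,1),(0,2),(1,3)
  0 0 1 0
  0 0 2 1
  0 0 0 0
  0 1 0 0
  0 1 0 0
After step 3: ants at (4,1),(1,2),(1,2)
  0 0 0 0
  0 0 5 0
  0 0 0 0
  0 0 0 0
  0 2 0 0
After step 4: ants at (3,1),(0,2),(0,2)
  0 0 3 0
  0 0 4 0
  0 0 0 0
  0 1 0 0
  0 1 0 0

0 0 3 0
0 0 4 0
0 0 0 0
0 1 0 0
0 1 0 0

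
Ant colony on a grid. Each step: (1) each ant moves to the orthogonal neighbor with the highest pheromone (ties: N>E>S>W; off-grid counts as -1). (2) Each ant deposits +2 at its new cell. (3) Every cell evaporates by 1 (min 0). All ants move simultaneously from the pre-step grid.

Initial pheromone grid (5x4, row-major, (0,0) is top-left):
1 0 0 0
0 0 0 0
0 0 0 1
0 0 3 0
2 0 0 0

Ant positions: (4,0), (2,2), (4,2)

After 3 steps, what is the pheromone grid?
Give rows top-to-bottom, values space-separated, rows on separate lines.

After step 1: ants at (3,0),(3,2),(3,2)
  0 0 0 0
  0 0 0 0
  0 0 0 0
  1 0 6 0
  1 0 0 0
After step 2: ants at (4,0),(2,2),(2,2)
  0 0 0 0
  0 0 0 0
  0 0 3 0
  0 0 5 0
  2 0 0 0
After step 3: ants at (3,0),(3,2),(3,2)
  0 0 0 0
  0 0 0 0
  0 0 2 0
  1 0 8 0
  1 0 0 0

0 0 0 0
0 0 0 0
0 0 2 0
1 0 8 0
1 0 0 0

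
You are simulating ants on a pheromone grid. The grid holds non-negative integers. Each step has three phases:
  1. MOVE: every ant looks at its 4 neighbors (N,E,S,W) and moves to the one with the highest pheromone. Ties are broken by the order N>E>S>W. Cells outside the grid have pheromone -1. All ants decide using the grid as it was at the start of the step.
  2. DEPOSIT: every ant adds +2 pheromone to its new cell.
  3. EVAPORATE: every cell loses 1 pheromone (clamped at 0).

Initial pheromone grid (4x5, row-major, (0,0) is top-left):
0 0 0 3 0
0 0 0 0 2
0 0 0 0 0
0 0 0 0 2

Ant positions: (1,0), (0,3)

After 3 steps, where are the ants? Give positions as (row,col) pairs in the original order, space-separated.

Step 1: ant0:(1,0)->N->(0,0) | ant1:(0,3)->E->(0,4)
  grid max=2 at (0,3)
Step 2: ant0:(0,0)->E->(0,1) | ant1:(0,4)->W->(0,3)
  grid max=3 at (0,3)
Step 3: ant0:(0,1)->E->(0,2) | ant1:(0,3)->E->(0,4)
  grid max=2 at (0,3)

(0,2) (0,4)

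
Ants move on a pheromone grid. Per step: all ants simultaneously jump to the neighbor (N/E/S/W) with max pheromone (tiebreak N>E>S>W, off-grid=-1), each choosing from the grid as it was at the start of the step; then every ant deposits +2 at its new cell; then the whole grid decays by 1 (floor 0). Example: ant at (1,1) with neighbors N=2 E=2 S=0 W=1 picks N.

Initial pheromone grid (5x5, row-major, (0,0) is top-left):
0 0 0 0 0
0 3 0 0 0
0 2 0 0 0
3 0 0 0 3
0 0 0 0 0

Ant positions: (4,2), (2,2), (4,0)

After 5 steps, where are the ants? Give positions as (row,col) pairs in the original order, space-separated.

Step 1: ant0:(4,2)->N->(3,2) | ant1:(2,2)->W->(2,1) | ant2:(4,0)->N->(3,0)
  grid max=4 at (3,0)
Step 2: ant0:(3,2)->N->(2,2) | ant1:(2,1)->N->(1,1) | ant2:(3,0)->N->(2,0)
  grid max=3 at (1,1)
Step 3: ant0:(2,2)->W->(2,1) | ant1:(1,1)->S->(2,1) | ant2:(2,0)->S->(3,0)
  grid max=5 at (2,1)
Step 4: ant0:(2,1)->N->(1,1) | ant1:(2,1)->N->(1,1) | ant2:(3,0)->N->(2,0)
  grid max=5 at (1,1)
Step 5: ant0:(1,1)->S->(2,1) | ant1:(1,1)->S->(2,1) | ant2:(2,0)->E->(2,1)
  grid max=9 at (2,1)

(2,1) (2,1) (2,1)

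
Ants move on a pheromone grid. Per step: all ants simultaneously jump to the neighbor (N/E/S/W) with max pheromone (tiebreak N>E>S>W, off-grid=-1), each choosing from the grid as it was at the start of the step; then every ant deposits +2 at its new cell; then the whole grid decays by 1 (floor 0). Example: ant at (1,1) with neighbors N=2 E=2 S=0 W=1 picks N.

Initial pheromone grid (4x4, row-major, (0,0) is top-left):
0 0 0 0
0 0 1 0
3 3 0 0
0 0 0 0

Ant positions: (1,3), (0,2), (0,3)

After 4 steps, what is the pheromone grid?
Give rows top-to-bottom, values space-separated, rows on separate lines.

After step 1: ants at (1,2),(1,2),(1,3)
  0 0 0 0
  0 0 4 1
  2 2 0 0
  0 0 0 0
After step 2: ants at (1,3),(1,3),(1,2)
  0 0 0 0
  0 0 5 4
  1 1 0 0
  0 0 0 0
After step 3: ants at (1,2),(1,2),(1,3)
  0 0 0 0
  0 0 8 5
  0 0 0 0
  0 0 0 0
After step 4: ants at (1,3),(1,3),(1,2)
  0 0 0 0
  0 0 9 8
  0 0 0 0
  0 0 0 0

0 0 0 0
0 0 9 8
0 0 0 0
0 0 0 0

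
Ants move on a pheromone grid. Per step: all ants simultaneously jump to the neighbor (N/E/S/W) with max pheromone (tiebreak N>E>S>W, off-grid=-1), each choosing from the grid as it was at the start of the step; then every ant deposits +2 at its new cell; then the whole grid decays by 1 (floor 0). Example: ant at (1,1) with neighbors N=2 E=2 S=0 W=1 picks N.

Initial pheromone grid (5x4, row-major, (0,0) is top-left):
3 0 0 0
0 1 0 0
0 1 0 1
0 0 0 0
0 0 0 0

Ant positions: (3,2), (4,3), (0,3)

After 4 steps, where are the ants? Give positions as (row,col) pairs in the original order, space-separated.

Step 1: ant0:(3,2)->N->(2,2) | ant1:(4,3)->N->(3,3) | ant2:(0,3)->S->(1,3)
  grid max=2 at (0,0)
Step 2: ant0:(2,2)->N->(1,2) | ant1:(3,3)->N->(2,3) | ant2:(1,3)->N->(0,3)
  grid max=1 at (0,0)
Step 3: ant0:(1,2)->N->(0,2) | ant1:(2,3)->N->(1,3) | ant2:(0,3)->S->(1,3)
  grid max=3 at (1,3)
Step 4: ant0:(0,2)->E->(0,3) | ant1:(1,3)->N->(0,3) | ant2:(1,3)->N->(0,3)
  grid max=5 at (0,3)

(0,3) (0,3) (0,3)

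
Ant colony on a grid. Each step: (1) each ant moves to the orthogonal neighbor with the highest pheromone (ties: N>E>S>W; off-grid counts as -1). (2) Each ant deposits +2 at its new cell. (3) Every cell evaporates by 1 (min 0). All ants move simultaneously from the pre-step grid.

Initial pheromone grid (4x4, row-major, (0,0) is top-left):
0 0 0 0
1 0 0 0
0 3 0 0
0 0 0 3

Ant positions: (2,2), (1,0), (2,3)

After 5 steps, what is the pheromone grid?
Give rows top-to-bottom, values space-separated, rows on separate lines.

After step 1: ants at (2,1),(0,0),(3,3)
  1 0 0 0
  0 0 0 0
  0 4 0 0
  0 0 0 4
After step 2: ants at (1,1),(0,1),(2,3)
  0 1 0 0
  0 1 0 0
  0 3 0 1
  0 0 0 3
After step 3: ants at (2,1),(1,1),(3,3)
  0 0 0 0
  0 2 0 0
  0 4 0 0
  0 0 0 4
After step 4: ants at (1,1),(2,1),(2,3)
  0 0 0 0
  0 3 0 0
  0 5 0 1
  0 0 0 3
After step 5: ants at (2,1),(1,1),(3,3)
  0 0 0 0
  0 4 0 0
  0 6 0 0
  0 0 0 4

0 0 0 0
0 4 0 0
0 6 0 0
0 0 0 4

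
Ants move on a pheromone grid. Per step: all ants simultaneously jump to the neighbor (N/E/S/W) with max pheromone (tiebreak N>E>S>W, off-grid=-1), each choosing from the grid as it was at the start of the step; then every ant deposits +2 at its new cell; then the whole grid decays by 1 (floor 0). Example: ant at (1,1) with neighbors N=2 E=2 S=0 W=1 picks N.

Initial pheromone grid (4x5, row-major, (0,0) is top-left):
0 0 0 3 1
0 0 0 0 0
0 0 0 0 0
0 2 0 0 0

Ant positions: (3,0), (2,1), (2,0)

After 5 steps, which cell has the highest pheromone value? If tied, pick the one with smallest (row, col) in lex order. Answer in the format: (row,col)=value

Answer: (3,1)=9

Derivation:
Step 1: ant0:(3,0)->E->(3,1) | ant1:(2,1)->S->(3,1) | ant2:(2,0)->N->(1,0)
  grid max=5 at (3,1)
Step 2: ant0:(3,1)->N->(2,1) | ant1:(3,1)->N->(2,1) | ant2:(1,0)->N->(0,0)
  grid max=4 at (3,1)
Step 3: ant0:(2,1)->S->(3,1) | ant1:(2,1)->S->(3,1) | ant2:(0,0)->E->(0,1)
  grid max=7 at (3,1)
Step 4: ant0:(3,1)->N->(2,1) | ant1:(3,1)->N->(2,1) | ant2:(0,1)->E->(0,2)
  grid max=6 at (3,1)
Step 5: ant0:(2,1)->S->(3,1) | ant1:(2,1)->S->(3,1) | ant2:(0,2)->E->(0,3)
  grid max=9 at (3,1)
Final grid:
  0 0 0 1 0
  0 0 0 0 0
  0 4 0 0 0
  0 9 0 0 0
Max pheromone 9 at (3,1)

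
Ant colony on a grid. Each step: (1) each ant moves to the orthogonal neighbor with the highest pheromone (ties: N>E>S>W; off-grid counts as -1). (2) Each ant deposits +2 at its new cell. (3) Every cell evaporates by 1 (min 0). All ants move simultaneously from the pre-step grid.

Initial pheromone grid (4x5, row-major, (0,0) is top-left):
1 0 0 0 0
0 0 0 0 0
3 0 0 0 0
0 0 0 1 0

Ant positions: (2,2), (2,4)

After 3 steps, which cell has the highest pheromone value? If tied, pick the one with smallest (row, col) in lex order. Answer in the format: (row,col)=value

Answer: (0,3)=1

Derivation:
Step 1: ant0:(2,2)->N->(1,2) | ant1:(2,4)->N->(1,4)
  grid max=2 at (2,0)
Step 2: ant0:(1,2)->N->(0,2) | ant1:(1,4)->N->(0,4)
  grid max=1 at (0,2)
Step 3: ant0:(0,2)->E->(0,3) | ant1:(0,4)->S->(1,4)
  grid max=1 at (0,3)
Final grid:
  0 0 0 1 0
  0 0 0 0 1
  0 0 0 0 0
  0 0 0 0 0
Max pheromone 1 at (0,3)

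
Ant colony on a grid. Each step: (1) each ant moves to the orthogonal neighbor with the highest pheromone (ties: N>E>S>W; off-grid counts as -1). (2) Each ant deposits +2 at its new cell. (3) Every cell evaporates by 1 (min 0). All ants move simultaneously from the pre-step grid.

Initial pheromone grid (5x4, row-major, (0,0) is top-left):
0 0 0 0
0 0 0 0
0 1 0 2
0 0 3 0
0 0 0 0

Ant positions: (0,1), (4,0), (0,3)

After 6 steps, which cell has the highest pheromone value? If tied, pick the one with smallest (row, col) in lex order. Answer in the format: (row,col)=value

Answer: (2,3)=6

Derivation:
Step 1: ant0:(0,1)->E->(0,2) | ant1:(4,0)->N->(3,0) | ant2:(0,3)->S->(1,3)
  grid max=2 at (3,2)
Step 2: ant0:(0,2)->E->(0,3) | ant1:(3,0)->N->(2,0) | ant2:(1,3)->S->(2,3)
  grid max=2 at (2,3)
Step 3: ant0:(0,3)->S->(1,3) | ant1:(2,0)->N->(1,0) | ant2:(2,3)->N->(1,3)
  grid max=3 at (1,3)
Step 4: ant0:(1,3)->S->(2,3) | ant1:(1,0)->N->(0,0) | ant2:(1,3)->S->(2,3)
  grid max=4 at (2,3)
Step 5: ant0:(2,3)->N->(1,3) | ant1:(0,0)->E->(0,1) | ant2:(2,3)->N->(1,3)
  grid max=5 at (1,3)
Step 6: ant0:(1,3)->S->(2,3) | ant1:(0,1)->E->(0,2) | ant2:(1,3)->S->(2,3)
  grid max=6 at (2,3)
Final grid:
  0 0 1 0
  0 0 0 4
  0 0 0 6
  0 0 0 0
  0 0 0 0
Max pheromone 6 at (2,3)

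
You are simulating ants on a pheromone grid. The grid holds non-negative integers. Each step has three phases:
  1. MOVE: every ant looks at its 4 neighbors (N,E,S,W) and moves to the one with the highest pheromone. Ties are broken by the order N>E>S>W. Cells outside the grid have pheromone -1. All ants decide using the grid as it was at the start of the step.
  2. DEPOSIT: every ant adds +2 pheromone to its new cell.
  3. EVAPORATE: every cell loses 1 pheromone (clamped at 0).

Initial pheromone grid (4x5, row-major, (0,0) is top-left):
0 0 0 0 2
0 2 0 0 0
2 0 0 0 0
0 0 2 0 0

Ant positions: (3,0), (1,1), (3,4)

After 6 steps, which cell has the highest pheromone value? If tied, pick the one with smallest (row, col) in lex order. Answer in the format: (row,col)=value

Step 1: ant0:(3,0)->N->(2,0) | ant1:(1,1)->N->(0,1) | ant2:(3,4)->N->(2,4)
  grid max=3 at (2,0)
Step 2: ant0:(2,0)->N->(1,0) | ant1:(0,1)->S->(1,1) | ant2:(2,4)->N->(1,4)
  grid max=2 at (1,1)
Step 3: ant0:(1,0)->E->(1,1) | ant1:(1,1)->W->(1,0) | ant2:(1,4)->N->(0,4)
  grid max=3 at (1,1)
Step 4: ant0:(1,1)->W->(1,0) | ant1:(1,0)->E->(1,1) | ant2:(0,4)->S->(1,4)
  grid max=4 at (1,1)
Step 5: ant0:(1,0)->E->(1,1) | ant1:(1,1)->W->(1,0) | ant2:(1,4)->N->(0,4)
  grid max=5 at (1,1)
Step 6: ant0:(1,1)->W->(1,0) | ant1:(1,0)->E->(1,1) | ant2:(0,4)->S->(1,4)
  grid max=6 at (1,1)
Final grid:
  0 0 0 0 0
  5 6 0 0 1
  0 0 0 0 0
  0 0 0 0 0
Max pheromone 6 at (1,1)

Answer: (1,1)=6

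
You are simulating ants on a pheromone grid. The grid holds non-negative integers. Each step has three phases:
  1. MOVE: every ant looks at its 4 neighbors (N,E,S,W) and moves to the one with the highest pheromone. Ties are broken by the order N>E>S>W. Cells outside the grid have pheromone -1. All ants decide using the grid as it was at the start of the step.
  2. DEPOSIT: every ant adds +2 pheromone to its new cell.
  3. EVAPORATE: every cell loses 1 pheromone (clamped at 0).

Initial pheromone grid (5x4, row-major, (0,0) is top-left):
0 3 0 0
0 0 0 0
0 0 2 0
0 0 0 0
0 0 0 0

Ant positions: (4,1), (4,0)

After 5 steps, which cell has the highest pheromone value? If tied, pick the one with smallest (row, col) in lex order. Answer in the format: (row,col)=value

Step 1: ant0:(4,1)->N->(3,1) | ant1:(4,0)->N->(3,0)
  grid max=2 at (0,1)
Step 2: ant0:(3,1)->W->(3,0) | ant1:(3,0)->E->(3,1)
  grid max=2 at (3,0)
Step 3: ant0:(3,0)->E->(3,1) | ant1:(3,1)->W->(3,0)
  grid max=3 at (3,0)
Step 4: ant0:(3,1)->W->(3,0) | ant1:(3,0)->E->(3,1)
  grid max=4 at (3,0)
Step 5: ant0:(3,0)->E->(3,1) | ant1:(3,1)->W->(3,0)
  grid max=5 at (3,0)
Final grid:
  0 0 0 0
  0 0 0 0
  0 0 0 0
  5 5 0 0
  0 0 0 0
Max pheromone 5 at (3,0)

Answer: (3,0)=5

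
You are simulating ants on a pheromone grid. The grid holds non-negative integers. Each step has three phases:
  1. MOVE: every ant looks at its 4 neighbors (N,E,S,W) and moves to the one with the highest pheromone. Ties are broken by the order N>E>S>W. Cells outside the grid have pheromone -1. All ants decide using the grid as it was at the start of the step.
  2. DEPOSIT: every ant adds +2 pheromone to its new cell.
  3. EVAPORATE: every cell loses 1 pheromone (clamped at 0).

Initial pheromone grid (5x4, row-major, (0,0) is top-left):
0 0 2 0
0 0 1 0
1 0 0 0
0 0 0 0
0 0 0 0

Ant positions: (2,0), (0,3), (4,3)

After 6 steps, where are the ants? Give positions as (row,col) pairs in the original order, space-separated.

Step 1: ant0:(2,0)->N->(1,0) | ant1:(0,3)->W->(0,2) | ant2:(4,3)->N->(3,3)
  grid max=3 at (0,2)
Step 2: ant0:(1,0)->N->(0,0) | ant1:(0,2)->E->(0,3) | ant2:(3,3)->N->(2,3)
  grid max=2 at (0,2)
Step 3: ant0:(0,0)->E->(0,1) | ant1:(0,3)->W->(0,2) | ant2:(2,3)->N->(1,3)
  grid max=3 at (0,2)
Step 4: ant0:(0,1)->E->(0,2) | ant1:(0,2)->W->(0,1) | ant2:(1,3)->N->(0,3)
  grid max=4 at (0,2)
Step 5: ant0:(0,2)->W->(0,1) | ant1:(0,1)->E->(0,2) | ant2:(0,3)->W->(0,2)
  grid max=7 at (0,2)
Step 6: ant0:(0,1)->E->(0,2) | ant1:(0,2)->W->(0,1) | ant2:(0,2)->W->(0,1)
  grid max=8 at (0,2)

(0,2) (0,1) (0,1)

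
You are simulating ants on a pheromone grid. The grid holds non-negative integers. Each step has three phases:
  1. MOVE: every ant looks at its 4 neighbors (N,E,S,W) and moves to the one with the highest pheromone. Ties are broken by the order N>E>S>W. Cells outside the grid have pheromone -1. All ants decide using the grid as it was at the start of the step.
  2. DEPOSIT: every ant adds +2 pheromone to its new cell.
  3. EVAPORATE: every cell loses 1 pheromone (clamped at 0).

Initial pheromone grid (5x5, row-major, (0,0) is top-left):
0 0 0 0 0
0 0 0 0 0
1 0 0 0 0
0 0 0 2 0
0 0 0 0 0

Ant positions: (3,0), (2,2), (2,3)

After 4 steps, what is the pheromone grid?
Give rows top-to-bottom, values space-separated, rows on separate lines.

After step 1: ants at (2,0),(1,2),(3,3)
  0 0 0 0 0
  0 0 1 0 0
  2 0 0 0 0
  0 0 0 3 0
  0 0 0 0 0
After step 2: ants at (1,0),(0,2),(2,3)
  0 0 1 0 0
  1 0 0 0 0
  1 0 0 1 0
  0 0 0 2 0
  0 0 0 0 0
After step 3: ants at (2,0),(0,3),(3,3)
  0 0 0 1 0
  0 0 0 0 0
  2 0 0 0 0
  0 0 0 3 0
  0 0 0 0 0
After step 4: ants at (1,0),(0,4),(2,3)
  0 0 0 0 1
  1 0 0 0 0
  1 0 0 1 0
  0 0 0 2 0
  0 0 0 0 0

0 0 0 0 1
1 0 0 0 0
1 0 0 1 0
0 0 0 2 0
0 0 0 0 0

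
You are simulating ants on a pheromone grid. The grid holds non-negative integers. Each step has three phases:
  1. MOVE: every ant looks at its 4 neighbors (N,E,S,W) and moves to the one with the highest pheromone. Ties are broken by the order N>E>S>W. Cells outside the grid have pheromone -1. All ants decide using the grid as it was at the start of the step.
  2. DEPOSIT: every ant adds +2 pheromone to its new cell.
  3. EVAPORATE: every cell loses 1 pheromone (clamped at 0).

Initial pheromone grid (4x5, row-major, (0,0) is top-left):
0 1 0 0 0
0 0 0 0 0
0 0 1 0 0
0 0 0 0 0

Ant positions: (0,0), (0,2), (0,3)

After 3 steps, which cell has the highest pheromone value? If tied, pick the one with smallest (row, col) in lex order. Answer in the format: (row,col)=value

Step 1: ant0:(0,0)->E->(0,1) | ant1:(0,2)->W->(0,1) | ant2:(0,3)->E->(0,4)
  grid max=4 at (0,1)
Step 2: ant0:(0,1)->E->(0,2) | ant1:(0,1)->E->(0,2) | ant2:(0,4)->S->(1,4)
  grid max=3 at (0,1)
Step 3: ant0:(0,2)->W->(0,1) | ant1:(0,2)->W->(0,1) | ant2:(1,4)->N->(0,4)
  grid max=6 at (0,1)
Final grid:
  0 6 2 0 1
  0 0 0 0 0
  0 0 0 0 0
  0 0 0 0 0
Max pheromone 6 at (0,1)

Answer: (0,1)=6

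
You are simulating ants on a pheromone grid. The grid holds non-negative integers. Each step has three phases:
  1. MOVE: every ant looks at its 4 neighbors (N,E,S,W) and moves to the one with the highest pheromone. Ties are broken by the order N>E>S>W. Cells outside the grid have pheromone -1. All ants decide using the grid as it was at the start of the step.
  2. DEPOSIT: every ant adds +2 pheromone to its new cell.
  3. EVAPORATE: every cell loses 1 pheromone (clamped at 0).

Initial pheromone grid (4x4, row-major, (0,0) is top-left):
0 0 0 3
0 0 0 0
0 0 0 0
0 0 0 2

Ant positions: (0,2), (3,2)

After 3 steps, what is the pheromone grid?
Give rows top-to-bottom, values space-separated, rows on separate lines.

After step 1: ants at (0,3),(3,3)
  0 0 0 4
  0 0 0 0
  0 0 0 0
  0 0 0 3
After step 2: ants at (1,3),(2,3)
  0 0 0 3
  0 0 0 1
  0 0 0 1
  0 0 0 2
After step 3: ants at (0,3),(3,3)
  0 0 0 4
  0 0 0 0
  0 0 0 0
  0 0 0 3

0 0 0 4
0 0 0 0
0 0 0 0
0 0 0 3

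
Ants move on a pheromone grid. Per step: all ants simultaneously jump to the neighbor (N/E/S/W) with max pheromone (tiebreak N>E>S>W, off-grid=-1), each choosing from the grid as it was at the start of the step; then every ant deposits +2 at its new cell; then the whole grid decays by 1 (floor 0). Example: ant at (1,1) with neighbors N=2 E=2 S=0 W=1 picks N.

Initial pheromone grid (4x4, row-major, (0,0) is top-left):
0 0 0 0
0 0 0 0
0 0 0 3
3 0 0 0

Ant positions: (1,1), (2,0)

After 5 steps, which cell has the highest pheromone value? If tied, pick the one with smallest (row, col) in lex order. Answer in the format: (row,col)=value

Step 1: ant0:(1,1)->N->(0,1) | ant1:(2,0)->S->(3,0)
  grid max=4 at (3,0)
Step 2: ant0:(0,1)->E->(0,2) | ant1:(3,0)->N->(2,0)
  grid max=3 at (3,0)
Step 3: ant0:(0,2)->E->(0,3) | ant1:(2,0)->S->(3,0)
  grid max=4 at (3,0)
Step 4: ant0:(0,3)->S->(1,3) | ant1:(3,0)->N->(2,0)
  grid max=3 at (3,0)
Step 5: ant0:(1,3)->N->(0,3) | ant1:(2,0)->S->(3,0)
  grid max=4 at (3,0)
Final grid:
  0 0 0 1
  0 0 0 0
  0 0 0 0
  4 0 0 0
Max pheromone 4 at (3,0)

Answer: (3,0)=4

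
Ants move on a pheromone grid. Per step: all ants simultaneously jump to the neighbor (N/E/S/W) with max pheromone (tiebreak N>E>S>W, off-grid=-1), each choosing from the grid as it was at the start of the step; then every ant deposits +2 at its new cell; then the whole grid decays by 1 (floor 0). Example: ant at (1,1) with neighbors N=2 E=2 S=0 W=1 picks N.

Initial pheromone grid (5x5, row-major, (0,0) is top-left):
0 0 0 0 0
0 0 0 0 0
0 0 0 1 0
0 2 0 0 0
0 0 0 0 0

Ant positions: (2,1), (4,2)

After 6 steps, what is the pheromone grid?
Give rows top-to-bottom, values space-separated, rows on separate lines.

After step 1: ants at (3,1),(3,2)
  0 0 0 0 0
  0 0 0 0 0
  0 0 0 0 0
  0 3 1 0 0
  0 0 0 0 0
After step 2: ants at (3,2),(3,1)
  0 0 0 0 0
  0 0 0 0 0
  0 0 0 0 0
  0 4 2 0 0
  0 0 0 0 0
After step 3: ants at (3,1),(3,2)
  0 0 0 0 0
  0 0 0 0 0
  0 0 0 0 0
  0 5 3 0 0
  0 0 0 0 0
After step 4: ants at (3,2),(3,1)
  0 0 0 0 0
  0 0 0 0 0
  0 0 0 0 0
  0 6 4 0 0
  0 0 0 0 0
After step 5: ants at (3,1),(3,2)
  0 0 0 0 0
  0 0 0 0 0
  0 0 0 0 0
  0 7 5 0 0
  0 0 0 0 0
After step 6: ants at (3,2),(3,1)
  0 0 0 0 0
  0 0 0 0 0
  0 0 0 0 0
  0 8 6 0 0
  0 0 0 0 0

0 0 0 0 0
0 0 0 0 0
0 0 0 0 0
0 8 6 0 0
0 0 0 0 0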